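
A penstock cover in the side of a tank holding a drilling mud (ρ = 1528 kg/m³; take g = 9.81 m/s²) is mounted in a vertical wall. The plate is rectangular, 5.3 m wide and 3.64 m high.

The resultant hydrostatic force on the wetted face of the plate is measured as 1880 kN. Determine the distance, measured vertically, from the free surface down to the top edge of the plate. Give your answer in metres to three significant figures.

d_top ≈ 4.68 m

γ = ρg = 1528 × 9.81 / 1000 = 14.98968 kN/m³.
A = 5.3 × 3.64 = 19.292 m².
From F = γ·h_c·A, the centroid depth is h_c = 1880/(14.98968 × 19.292) = 6.50112 m.
The centroid lies 3.64/2 = 1.82 m below the top edge, so the top edge sits at h_top = 6.50112 − 1.82 = 4.68112 m below the surface.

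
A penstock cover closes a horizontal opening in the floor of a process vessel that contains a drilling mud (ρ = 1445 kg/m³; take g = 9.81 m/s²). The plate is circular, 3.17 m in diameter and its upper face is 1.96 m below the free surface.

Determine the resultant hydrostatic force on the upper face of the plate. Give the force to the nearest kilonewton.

F ≈ 219 kN

γ = ρg = 1445 × 9.81 / 1000 = 14.17545 kN/m³.
The plate is horizontal, so pressure is uniform at p = γ·h = 14.17545 × 1.96 = 27.7839 kN/m².
A = π(1.585)² = 7.89239 m².
F = p·A = 27.7839 × 7.89239 = 219.281 kN.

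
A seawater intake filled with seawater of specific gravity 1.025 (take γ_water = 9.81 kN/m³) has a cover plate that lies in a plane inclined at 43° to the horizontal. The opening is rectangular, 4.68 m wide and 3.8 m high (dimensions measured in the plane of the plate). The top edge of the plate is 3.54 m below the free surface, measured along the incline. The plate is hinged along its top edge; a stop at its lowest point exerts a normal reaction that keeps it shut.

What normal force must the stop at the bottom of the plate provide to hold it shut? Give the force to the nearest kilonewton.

P ≈ 370 kN

γ = 1.025 × 9.81 = 10.05525 kN/m³.
Let θ = 43° be the plate's angle to the horizontal; measure y along the incline from where the plane meets the free surface. Vertical depth h = y·sinθ with sinθ = 0.681998.
The centroid lies 3.8/2 = 1.9 m below the top edge, so y_c = 3.54 + 1.9 = 5.44 m and h_c = 5.44 × 0.681998 = 3.71007 m.
A = 4.68 × 3.8 = 17.784 m².
Resultant F = γ·h_c·A = 10.05525 × 3.71007 × 17.784 = 663.444 kN.
I_c = b·h³/12 = 4.68 × 3.8³/12 = 21.4001 m⁴.
Centre of pressure: y_p = y_c + I_c/(y_c·A) = 5.44 + 21.4001/(5.44 × 17.784) = 5.44 + 0.221201 = 5.6612 m along the plane.
The resultant acts 1.9 + 0.221201 = 2.1212 m (along the plate) below the hinge at the top edge, so the moment about the hinge is M = F × 2.1212 = 663.444 × 2.1212 = 1407.3 kN·m.
A normal force at the bottom, 3.8 m from the hinge, must supply this moment: P = 1407.3/3.8 = 370.342 kN.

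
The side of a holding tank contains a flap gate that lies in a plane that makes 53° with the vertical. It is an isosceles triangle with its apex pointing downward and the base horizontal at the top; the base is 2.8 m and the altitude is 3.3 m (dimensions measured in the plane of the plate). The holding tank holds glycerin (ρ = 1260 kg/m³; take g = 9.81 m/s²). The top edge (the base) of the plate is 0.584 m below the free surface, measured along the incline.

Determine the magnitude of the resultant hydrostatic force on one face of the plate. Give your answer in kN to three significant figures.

F ≈ 57.9 kN

γ = ρg = 1260 × 9.81 / 1000 = 12.3606 kN/m³.
The plate makes 53° with the vertical, i.e. θ = 90° − 53° = 37° to the horizontal. Measuring y along the incline from the free-surface line, vertical depth h = y·sinθ with sinθ = 0.601815.
With the apex down, the centroid sits h/3 = 3.3/3 = 1.1 m below the base (the top edge), so y_c = 0.584 + 1.1 = 1.684 m and h_c = 1.684 × 0.601815 = 1.01346 m.
A = ½ × 2.8 × 3.3 = 4.62 m².
Resultant F = γ·h_c·A = 12.3606 × 1.01346 × 4.62 = 57.8746 kN.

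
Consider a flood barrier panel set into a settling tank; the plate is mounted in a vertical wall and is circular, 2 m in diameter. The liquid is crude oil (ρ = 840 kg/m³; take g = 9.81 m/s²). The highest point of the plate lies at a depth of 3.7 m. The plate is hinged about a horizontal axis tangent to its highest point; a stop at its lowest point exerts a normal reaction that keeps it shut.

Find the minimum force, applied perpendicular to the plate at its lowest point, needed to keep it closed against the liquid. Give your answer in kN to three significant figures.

P ≈ 64.1 kN

γ = ρg = 840 × 9.81 / 1000 = 8.2404 kN/m³.
The centroid is at the centre, 1 m below the top of the plate, so the centroid depth is h_c = 3.7 + 1 = 4.7 m.
A = π(1)² = 3.14159 m².
Resultant F = γ·h_c·A = 8.2404 × 4.7 × 3.14159 = 121.673 kN.
I_c = πr⁴/4 = π × 1⁴/4 = 0.785398 m⁴.
Centre of pressure: y_p = y_c + I_c/(y_c·A) = 4.7 + 0.785398/(4.7 × 3.14159) = 4.7 + 0.0531915 = 4.75319 m along the plane.
The resultant acts 1 + 0.0531915 = 1.05319 m (along the plate) below the hinge at the top edge, so the moment about the hinge is M = F × 1.05319 = 121.673 × 1.05319 = 128.145 kN·m.
A normal force at the bottom, 2 m from the hinge, must supply this moment: P = 128.145/2 = 64.0725 kN.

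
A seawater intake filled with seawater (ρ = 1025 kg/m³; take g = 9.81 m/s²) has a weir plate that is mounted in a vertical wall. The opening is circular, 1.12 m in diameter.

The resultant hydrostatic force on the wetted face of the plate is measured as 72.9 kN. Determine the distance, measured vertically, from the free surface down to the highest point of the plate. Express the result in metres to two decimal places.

γ = ρg = 1025 × 9.81 / 1000 = 10.05525 kN/m³.
A = π(0.56)² = 0.985203 m².
From F = γ·h_c·A, the centroid depth is h_c = 72.9/(10.05525 × 0.985203) = 7.35883 m.
The centroid is at the centre, 0.56 m below the top of the plate, so the highest point sits at h_top = 7.35883 − 0.56 = 6.79883 m below the surface.

d_top ≈ 6.80 m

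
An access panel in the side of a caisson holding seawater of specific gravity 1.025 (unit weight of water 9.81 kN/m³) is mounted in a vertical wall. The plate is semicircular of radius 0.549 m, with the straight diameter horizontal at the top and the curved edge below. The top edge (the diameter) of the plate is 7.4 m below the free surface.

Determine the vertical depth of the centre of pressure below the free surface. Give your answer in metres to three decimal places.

h_p = 7.636 m

γ = 1.025 × 9.81 = 10.05525 kN/m³.
The centroid of a semicircle lies 4r/(3π) = 0.233003 m from the diameter, here below the top edge, so the centroid depth is h_c = 7.4 + 0.233003 = 7.633 m.
A = πr²/2 = π × 0.549²/2 = 0.47344 m².
Resultant F = γ·h_c·A = 10.05525 × 7.633 × 0.47344 = 36.3373 kN.
I_c = (π/8 − 8/(9π))·r⁴ = 0.109757 × 0.549⁴ = 0.00997061 m⁴.
Centre of pressure: y_p = y_c + I_c/(y_c·A) = 7.633 + 0.00997061/(7.633 × 0.47344) = 7.633 + 0.00275906 = 7.63576 m along the plane.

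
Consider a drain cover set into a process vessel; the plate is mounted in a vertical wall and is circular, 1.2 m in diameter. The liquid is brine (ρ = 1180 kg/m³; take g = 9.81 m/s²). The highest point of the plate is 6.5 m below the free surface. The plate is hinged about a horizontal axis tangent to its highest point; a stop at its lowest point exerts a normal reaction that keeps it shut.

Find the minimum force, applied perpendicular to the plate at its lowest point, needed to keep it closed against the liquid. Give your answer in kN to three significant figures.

P ≈ 47.5 kN

γ = ρg = 1180 × 9.81 / 1000 = 11.5758 kN/m³.
The centroid is at the centre, 0.6 m below the top of the plate, so the centroid depth is h_c = 6.5 + 0.6 = 7.1 m.
A = π(0.6)² = 1.13097 m².
Resultant F = γ·h_c·A = 11.5758 × 7.1 × 1.13097 = 92.9524 kN.
I_c = πr⁴/4 = π × 0.6⁴/4 = 0.101788 m⁴.
Centre of pressure: y_p = y_c + I_c/(y_c·A) = 7.1 + 0.101788/(7.1 × 1.13097) = 7.1 + 0.0126761 = 7.11268 m along the plane.
The resultant acts 0.6 + 0.0126761 = 0.612676 m (along the plate) below the hinge at the top edge, so the moment about the hinge is M = F × 0.612676 = 92.9524 × 0.612676 = 56.9497 kN·m.
A normal force at the bottom, 1.2 m from the hinge, must supply this moment: P = 56.9497/1.2 = 47.4581 kN.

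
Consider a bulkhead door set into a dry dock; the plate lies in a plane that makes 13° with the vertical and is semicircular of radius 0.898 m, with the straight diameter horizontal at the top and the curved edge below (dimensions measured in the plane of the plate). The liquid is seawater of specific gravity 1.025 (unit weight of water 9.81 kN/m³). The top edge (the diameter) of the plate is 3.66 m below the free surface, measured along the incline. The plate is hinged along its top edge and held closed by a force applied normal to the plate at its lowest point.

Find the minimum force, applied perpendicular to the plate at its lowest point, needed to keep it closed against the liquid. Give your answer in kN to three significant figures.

P ≈ 22.1 kN

γ = 1.025 × 9.81 = 10.05525 kN/m³.
The plate makes 13° with the vertical, i.e. θ = 90° − 13° = 77° to the horizontal. Measuring y along the incline from the free-surface line, vertical depth h = y·sinθ with sinθ = 0.974370.
The centroid of a semicircle lies 4r/(3π) = 0.381123 m from the diameter, here below the top edge, so y_c = 3.66 + 0.381123 = 4.04112 m and h_c = 4.04112 × 0.974370 = 3.93755 m.
A = πr²/2 = π × 0.898²/2 = 1.2667 m².
Resultant F = γ·h_c·A = 10.05525 × 3.93755 × 1.2667 = 50.1525 kN.
I_c = (π/8 − 8/(9π))·r⁴ = 0.109757 × 0.898⁴ = 0.0713736 m⁴.
Centre of pressure: y_p = y_c + I_c/(y_c·A) = 4.04112 + 0.0713736/(4.04112 × 1.2667) = 4.04112 + 0.0139432 = 4.05506 m along the plane.
The resultant acts 0.381123 + 0.0139432 = 0.395066 m (along the plate) below the hinge at the top edge, so the moment about the hinge is M = F × 0.395066 = 50.1525 × 0.395066 = 19.8135 kN·m.
A normal force at the bottom, 0.898 m from the hinge, must supply this moment: P = 19.8135/0.898 = 22.064 kN.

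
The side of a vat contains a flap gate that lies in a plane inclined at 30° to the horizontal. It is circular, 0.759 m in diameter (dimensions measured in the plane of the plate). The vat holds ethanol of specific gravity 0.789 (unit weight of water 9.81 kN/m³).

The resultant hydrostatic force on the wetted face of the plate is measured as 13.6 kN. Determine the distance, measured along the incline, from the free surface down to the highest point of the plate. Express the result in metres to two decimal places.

γ = 0.789 × 9.81 = 7.74009 kN/m³.
A = π(0.3795)² = 0.452453 m².
From F = γ·h_c·A, the centroid depth is h_c = 13.6/(7.74009 × 0.452453) = 3.88347 m.
Let θ = 30° be the plate's angle to the horizontal; measure y along the incline from where the plane meets the free surface. Vertical depth h = y·sinθ with sinθ = 0.500000.
Along the incline, y_c = h_c/sinθ = 3.88347/0.500000 = 7.76694 m.
The centroid is at the centre, 0.3795 m below the top of the plate, so the highest point sits at y_top = 7.76694 − 0.3795 = 7.38744 m along the incline.

y_top ≈ 7.39 m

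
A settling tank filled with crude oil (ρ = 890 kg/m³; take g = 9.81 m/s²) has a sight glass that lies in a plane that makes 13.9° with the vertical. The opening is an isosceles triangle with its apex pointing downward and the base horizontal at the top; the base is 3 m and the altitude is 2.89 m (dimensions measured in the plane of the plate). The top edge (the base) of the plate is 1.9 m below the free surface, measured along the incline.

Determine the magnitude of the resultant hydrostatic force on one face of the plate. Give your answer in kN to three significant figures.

F ≈ 105 kN

γ = ρg = 890 × 9.81 / 1000 = 8.7309 kN/m³.
The plate makes 13.9° with the vertical, i.e. θ = 90° − 13.9° = 76.1° to the horizontal. Measuring y along the incline from the free-surface line, vertical depth h = y·sinθ with sinθ = 0.970716.
With the apex down, the centroid sits h/3 = 2.89/3 = 0.963333 m below the base (the top edge), so y_c = 1.9 + 0.963333 = 2.86333 m and h_c = 2.86333 × 0.970716 = 2.77948 m.
A = ½ × 3 × 2.89 = 4.335 m².
Resultant F = γ·h_c·A = 8.7309 × 2.77948 × 4.335 = 105.199 kN.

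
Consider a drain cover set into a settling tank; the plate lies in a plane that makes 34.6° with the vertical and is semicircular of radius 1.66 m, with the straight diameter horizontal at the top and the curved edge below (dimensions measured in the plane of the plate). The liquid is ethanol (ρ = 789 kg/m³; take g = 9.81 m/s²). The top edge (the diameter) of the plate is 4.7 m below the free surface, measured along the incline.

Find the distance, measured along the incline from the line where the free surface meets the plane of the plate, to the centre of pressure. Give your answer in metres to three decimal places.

γ = ρg = 789 × 9.81 / 1000 = 7.74009 kN/m³.
The plate makes 34.6° with the vertical, i.e. θ = 90° − 34.6° = 55.4° to the horizontal. Measuring y along the incline from the free-surface line, vertical depth h = y·sinθ with sinθ = 0.823136.
The centroid of a semicircle lies 4r/(3π) = 0.704526 m from the diameter, here below the top edge, so y_c = 4.7 + 0.704526 = 5.40453 m and h_c = 5.40453 × 0.823136 = 4.44866 m.
A = πr²/2 = π × 1.66²/2 = 4.32849 m².
Resultant F = γ·h_c·A = 7.74009 × 4.44866 × 4.32849 = 149.043 kN.
I_c = (π/8 − 8/(9π))·r⁴ = 0.109757 × 1.66⁴ = 0.833421 m⁴.
Centre of pressure: y_p = y_c + I_c/(y_c·A) = 5.40453 + 0.833421/(5.40453 × 4.32849) = 5.40453 + 0.0356262 = 5.44016 m along the plane.

y_p = 5.440 m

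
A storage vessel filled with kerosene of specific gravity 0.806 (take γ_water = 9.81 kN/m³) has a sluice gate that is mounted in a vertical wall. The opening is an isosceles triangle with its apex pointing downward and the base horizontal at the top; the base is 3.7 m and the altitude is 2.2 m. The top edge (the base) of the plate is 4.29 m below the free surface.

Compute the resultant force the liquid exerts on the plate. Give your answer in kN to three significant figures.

F ≈ 162 kN

γ = 0.806 × 9.81 = 7.90686 kN/m³.
With the apex down, the centroid sits h/3 = 2.2/3 = 0.733333 m below the base (the top edge), so the centroid depth is h_c = 4.29 + 0.733333 = 5.02333 m.
A = ½ × 3.7 × 2.2 = 4.07 m².
Resultant F = γ·h_c·A = 7.90686 × 5.02333 × 4.07 = 161.655 kN.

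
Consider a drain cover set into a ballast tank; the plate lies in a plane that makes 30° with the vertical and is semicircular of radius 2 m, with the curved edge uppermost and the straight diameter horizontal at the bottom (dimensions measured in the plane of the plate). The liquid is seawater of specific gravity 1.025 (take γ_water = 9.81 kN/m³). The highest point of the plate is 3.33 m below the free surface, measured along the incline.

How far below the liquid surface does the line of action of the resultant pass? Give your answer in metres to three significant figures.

γ = 1.025 × 9.81 = 10.05525 kN/m³.
The plate makes 30° with the vertical, i.e. θ = 90° − 30° = 60° to the horizontal. Measuring y along the incline from the free-surface line, vertical depth h = y·sinθ with sinθ = 0.866025.
The centroid lies 4r/(3π) = 0.848826 m above the diameter, so r − 4r/(3π) = 2 − 0.848826 = 1.15117 m below the topmost point, so y_c = 3.33 + 1.15117 = 4.48117 m and h_c = 4.48117 × 0.866025 = 3.88081 m.
A = πr²/2 = π × 2²/2 = 6.28319 m².
Resultant F = γ·h_c·A = 10.05525 × 3.88081 × 6.28319 = 245.186 kN.
I_c = (π/8 − 8/(9π))·r⁴ = 0.109757 × 2⁴ = 1.75611 m⁴.
Centre of pressure: y_p = y_c + I_c/(y_c·A) = 4.48117 + 1.75611/(4.48117 × 6.28319) = 4.48117 + 0.0623706 = 4.54354 m along the plane.
Vertically, h_p = y_p·sinθ = 4.54354 × 0.866025 = 3.93482 m.

h_p = 3.93 m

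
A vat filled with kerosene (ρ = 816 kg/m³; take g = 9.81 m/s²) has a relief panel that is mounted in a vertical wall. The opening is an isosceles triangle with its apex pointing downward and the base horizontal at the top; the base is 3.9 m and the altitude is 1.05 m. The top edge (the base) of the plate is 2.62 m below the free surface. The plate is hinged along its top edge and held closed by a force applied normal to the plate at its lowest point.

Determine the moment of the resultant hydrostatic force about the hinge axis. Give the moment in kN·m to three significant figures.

γ = ρg = 816 × 9.81 / 1000 = 8.00496 kN/m³.
With the apex down, the centroid sits h/3 = 1.05/3 = 0.35 m below the base (the top edge), so the centroid depth is h_c = 2.62 + 0.35 = 2.97 m.
A = ½ × 3.9 × 1.05 = 2.0475 m².
Resultant F = γ·h_c·A = 8.00496 × 2.97 × 2.0475 = 48.6788 kN.
I_c = b·h³/36 = 3.9 × 1.05³/36 = 0.125409 m⁴.
Centre of pressure: y_p = y_c + I_c/(y_c·A) = 2.97 + 0.125409/(2.97 × 2.0475) = 2.97 + 0.0206228 = 2.99062 m along the plane.
The resultant acts 0.35 + 0.0206228 = 0.370623 m (along the plate) below the hinge at the top edge, so the moment about the hinge is M = F × 0.370623 = 48.6788 × 0.370623 = 18.0415 kN·m.

M ≈ 18.0 kN·m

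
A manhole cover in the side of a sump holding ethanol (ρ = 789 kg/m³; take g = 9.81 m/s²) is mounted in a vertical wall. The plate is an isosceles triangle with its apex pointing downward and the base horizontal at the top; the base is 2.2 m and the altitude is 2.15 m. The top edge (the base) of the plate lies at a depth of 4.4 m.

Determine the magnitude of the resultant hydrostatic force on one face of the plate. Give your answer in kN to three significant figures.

γ = ρg = 789 × 9.81 / 1000 = 7.74009 kN/m³.
With the apex down, the centroid sits h/3 = 2.15/3 = 0.716667 m below the base (the top edge), so the centroid depth is h_c = 4.4 + 0.716667 = 5.11667 m.
A = ½ × 2.2 × 2.15 = 2.365 m².
Resultant F = γ·h_c·A = 7.74009 × 5.11667 × 2.365 = 93.6622 kN.

F ≈ 93.7 kN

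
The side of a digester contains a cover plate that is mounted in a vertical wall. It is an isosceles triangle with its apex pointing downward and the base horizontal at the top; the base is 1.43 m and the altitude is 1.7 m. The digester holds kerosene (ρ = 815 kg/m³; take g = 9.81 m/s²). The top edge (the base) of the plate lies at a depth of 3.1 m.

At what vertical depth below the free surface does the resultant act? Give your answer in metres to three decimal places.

γ = ρg = 815 × 9.81 / 1000 = 7.99515 kN/m³.
With the apex down, the centroid sits h/3 = 1.7/3 = 0.566667 m below the base (the top edge), so the centroid depth is h_c = 3.1 + 0.566667 = 3.66667 m.
A = ½ × 1.43 × 1.7 = 1.2155 m².
Resultant F = γ·h_c·A = 7.99515 × 3.66667 × 1.2155 = 35.6331 kN.
I_c = b·h³/36 = 1.43 × 1.7³/36 = 0.195155 m⁴.
Centre of pressure: y_p = y_c + I_c/(y_c·A) = 3.66667 + 0.195155/(3.66667 × 1.2155) = 3.66667 + 0.0437878 = 3.71046 m along the plane.

h_p = 3.710 m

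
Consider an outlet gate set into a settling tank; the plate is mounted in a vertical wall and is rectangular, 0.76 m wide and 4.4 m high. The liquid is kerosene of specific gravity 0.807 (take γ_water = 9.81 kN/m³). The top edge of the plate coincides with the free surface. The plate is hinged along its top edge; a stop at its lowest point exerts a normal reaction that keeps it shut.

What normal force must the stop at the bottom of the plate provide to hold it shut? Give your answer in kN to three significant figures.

P ≈ 38.8 kN

γ = 0.807 × 9.81 = 7.91667 kN/m³.
The centroid lies 4.4/2 = 2.2 m below the top edge, so the centroid depth is h_c = 2.2 m.
A = 0.76 × 4.4 = 3.344 m².
Resultant F = γ·h_c·A = 7.91667 × 2.2 × 3.344 = 58.2414 kN.
I_c = b·h³/12 = 0.76 × 4.4³/12 = 5.39499 m⁴.
Centre of pressure: y_p = y_c + I_c/(y_c·A) = 2.2 + 5.39499/(2.2 × 3.344) = 2.2 + 0.733334 = 2.93333 m along the plane.
The resultant acts 2.2 + 0.733334 = 2.93333 m (along the plate) below the hinge at the top edge, so the moment about the hinge is M = F × 2.93333 = 58.2414 × 2.93333 = 170.841 kN·m.
A normal force at the bottom, 4.4 m from the hinge, must supply this moment: P = 170.841/4.4 = 38.8275 kN.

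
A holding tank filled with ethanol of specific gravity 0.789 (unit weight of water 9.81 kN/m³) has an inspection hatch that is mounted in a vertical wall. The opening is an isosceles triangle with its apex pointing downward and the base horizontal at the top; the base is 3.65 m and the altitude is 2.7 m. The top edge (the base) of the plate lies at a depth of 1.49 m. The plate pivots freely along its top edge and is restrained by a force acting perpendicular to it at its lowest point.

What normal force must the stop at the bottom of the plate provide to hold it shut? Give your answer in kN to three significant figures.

P ≈ 36.1 kN

γ = 0.789 × 9.81 = 7.74009 kN/m³.
With the apex down, the centroid sits h/3 = 2.7/3 = 0.9 m below the base (the top edge), so the centroid depth is h_c = 1.49 + 0.9 = 2.39 m.
A = ½ × 3.65 × 2.7 = 4.9275 m².
Resultant F = γ·h_c·A = 7.74009 × 2.39 × 4.9275 = 91.1529 kN.
I_c = b·h³/36 = 3.65 × 2.7³/36 = 1.99564 m⁴.
Centre of pressure: y_p = y_c + I_c/(y_c·A) = 2.39 + 1.99564/(2.39 × 4.9275) = 2.39 + 0.169456 = 2.55946 m along the plane.
The resultant acts 0.9 + 0.169456 = 1.06946 m (along the plate) below the hinge at the top edge, so the moment about the hinge is M = F × 1.06946 = 91.1529 × 1.06946 = 97.4844 kN·m.
A normal force at the bottom, 2.7 m from the hinge, must supply this moment: P = 97.4844/2.7 = 36.1053 kN.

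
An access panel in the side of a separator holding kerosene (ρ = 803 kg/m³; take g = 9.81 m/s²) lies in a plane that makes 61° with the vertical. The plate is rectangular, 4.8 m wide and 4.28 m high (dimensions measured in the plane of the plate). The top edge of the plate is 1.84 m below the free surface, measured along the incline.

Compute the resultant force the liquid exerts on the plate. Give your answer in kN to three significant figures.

γ = ρg = 803 × 9.81 / 1000 = 7.87743 kN/m³.
The plate makes 61° with the vertical, i.e. θ = 90° − 61° = 29° to the horizontal. Measuring y along the incline from the free-surface line, vertical depth h = y·sinθ with sinθ = 0.484810.
The centroid lies 4.28/2 = 2.14 m below the top edge, so y_c = 1.84 + 2.14 = 3.98 m and h_c = 3.98 × 0.484810 = 1.92954 m.
A = 4.8 × 4.28 = 20.544 m².
Resultant F = γ·h_c·A = 7.87743 × 1.92954 × 20.544 = 312.265 kN.

F ≈ 312 kN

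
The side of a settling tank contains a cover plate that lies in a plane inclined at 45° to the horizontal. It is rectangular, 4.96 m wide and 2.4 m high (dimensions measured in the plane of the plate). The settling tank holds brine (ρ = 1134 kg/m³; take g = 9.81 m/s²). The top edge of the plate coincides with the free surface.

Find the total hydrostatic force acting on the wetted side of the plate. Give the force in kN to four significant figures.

F ≈ 112.4 kN

γ = ρg = 1134 × 9.81 / 1000 = 11.12454 kN/m³.
Let θ = 45° be the plate's angle to the horizontal; measure y along the incline from where the plane meets the free surface. Vertical depth h = y·sinθ with sinθ = 0.707107.
The centroid lies 2.4/2 = 1.2 m below the top edge, so y_c = 1.2 m and h_c = 1.2 × 0.707107 = 0.848528 m.
A = 4.96 × 2.4 = 11.904 m².
Resultant F = γ·h_c·A = 11.12454 × 0.848528 × 11.904 = 112.368 kN.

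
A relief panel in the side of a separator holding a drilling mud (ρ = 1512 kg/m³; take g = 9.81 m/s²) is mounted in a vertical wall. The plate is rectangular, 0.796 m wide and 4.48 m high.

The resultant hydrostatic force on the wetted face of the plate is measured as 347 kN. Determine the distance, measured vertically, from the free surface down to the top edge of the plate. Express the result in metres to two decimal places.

γ = ρg = 1512 × 9.81 / 1000 = 14.83272 kN/m³.
A = 0.796 × 4.48 = 3.56608 m².
From F = γ·h_c·A, the centroid depth is h_c = 347/(14.83272 × 3.56608) = 6.56021 m.
The centroid lies 4.48/2 = 2.24 m below the top edge, so the top edge sits at h_top = 6.56021 − 2.24 = 4.32021 m below the surface.

d_top ≈ 4.32 m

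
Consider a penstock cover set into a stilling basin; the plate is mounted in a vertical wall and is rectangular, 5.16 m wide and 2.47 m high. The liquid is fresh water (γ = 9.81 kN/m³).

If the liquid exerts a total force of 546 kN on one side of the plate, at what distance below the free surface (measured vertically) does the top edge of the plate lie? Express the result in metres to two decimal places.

γ = 9.81 kN/m³.
A = 5.16 × 2.47 = 12.7452 m².
From F = γ·h_c·A, the centroid depth is h_c = 546/(9.81 × 12.7452) = 4.36694 m.
The centroid lies 2.47/2 = 1.235 m below the top edge, so the top edge sits at h_top = 4.36694 − 1.235 = 3.13194 m below the surface.

d_top ≈ 3.13 m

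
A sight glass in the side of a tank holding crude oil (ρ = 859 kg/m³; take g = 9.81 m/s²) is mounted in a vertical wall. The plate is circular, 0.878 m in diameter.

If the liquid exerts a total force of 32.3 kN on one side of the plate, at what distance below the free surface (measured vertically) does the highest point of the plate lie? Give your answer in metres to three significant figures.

d_top ≈ 5.89 m

γ = ρg = 859 × 9.81 / 1000 = 8.42679 kN/m³.
A = π(0.439)² = 0.605451 m².
From F = γ·h_c·A, the centroid depth is h_c = 32.3/(8.42679 × 0.605451) = 6.33084 m.
The centroid is at the centre, 0.439 m below the top of the plate, so the highest point sits at h_top = 6.33084 − 0.439 = 5.89184 m below the surface.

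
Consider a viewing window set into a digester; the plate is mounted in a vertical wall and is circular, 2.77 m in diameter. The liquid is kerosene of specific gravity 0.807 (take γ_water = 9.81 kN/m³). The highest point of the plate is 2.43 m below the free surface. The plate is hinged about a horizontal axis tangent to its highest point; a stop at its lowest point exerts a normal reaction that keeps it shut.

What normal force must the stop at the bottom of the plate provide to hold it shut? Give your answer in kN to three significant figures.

P ≈ 99.3 kN

γ = 0.807 × 9.81 = 7.91667 kN/m³.
The centroid is at the centre, 1.385 m below the top of the plate, so the centroid depth is h_c = 2.43 + 1.385 = 3.815 m.
A = π(1.385)² = 6.02628 m².
Resultant F = γ·h_c·A = 7.91667 × 3.815 × 6.02628 = 182.006 kN.
I_c = πr⁴/4 = π × 1.385⁴/4 = 2.88994 m⁴.
Centre of pressure: y_p = y_c + I_c/(y_c·A) = 3.815 + 2.88994/(3.815 × 6.02628) = 3.815 + 0.125703 = 3.9407 m along the plane.
The resultant acts 1.385 + 0.125703 = 1.5107 m (along the plate) below the hinge at the top edge, so the moment about the hinge is M = F × 1.5107 = 182.006 × 1.5107 = 274.956 kN·m.
A normal force at the bottom, 2.77 m from the hinge, must supply this moment: P = 274.956/2.77 = 99.2621 kN.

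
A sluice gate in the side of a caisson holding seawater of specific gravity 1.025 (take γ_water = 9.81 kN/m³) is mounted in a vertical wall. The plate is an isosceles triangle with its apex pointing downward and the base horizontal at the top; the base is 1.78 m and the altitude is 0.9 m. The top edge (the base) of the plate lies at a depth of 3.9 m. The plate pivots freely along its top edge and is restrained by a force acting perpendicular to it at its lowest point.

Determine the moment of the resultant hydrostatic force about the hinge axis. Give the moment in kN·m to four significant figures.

γ = 1.025 × 9.81 = 10.05525 kN/m³.
With the apex down, the centroid sits h/3 = 0.9/3 = 0.3 m below the base (the top edge), so the centroid depth is h_c = 3.9 + 0.3 = 4.2 m.
A = ½ × 1.78 × 0.9 = 0.801 m².
Resultant F = γ·h_c·A = 10.05525 × 4.2 × 0.801 = 33.8279 kN.
I_c = b·h³/36 = 1.78 × 0.9³/36 = 0.036045 m⁴.
Centre of pressure: y_p = y_c + I_c/(y_c·A) = 4.2 + 0.036045/(4.2 × 0.801) = 4.2 + 0.0107143 = 4.21071 m along the plane.
The resultant acts 0.3 + 0.0107143 = 0.310714 m (along the plate) below the hinge at the top edge, so the moment about the hinge is M = F × 0.310714 = 33.8279 × 0.310714 = 10.5108 kN·m.

M ≈ 10.51 kN·m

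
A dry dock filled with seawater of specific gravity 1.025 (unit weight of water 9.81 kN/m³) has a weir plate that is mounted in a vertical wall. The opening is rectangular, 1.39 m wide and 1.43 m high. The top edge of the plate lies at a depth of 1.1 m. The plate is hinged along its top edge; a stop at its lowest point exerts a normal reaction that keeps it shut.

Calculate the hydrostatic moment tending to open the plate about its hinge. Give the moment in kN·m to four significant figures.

γ = 1.025 × 9.81 = 10.05525 kN/m³.
The centroid lies 1.43/2 = 0.715 m below the top edge, so the centroid depth is h_c = 1.1 + 0.715 = 1.815 m.
A = 1.39 × 1.43 = 1.9877 m².
Resultant F = γ·h_c·A = 10.05525 × 1.815 × 1.9877 = 36.2761 kN.
I_c = b·h³/12 = 1.39 × 1.43³/12 = 0.338721 m⁴.
Centre of pressure: y_p = y_c + I_c/(y_c·A) = 1.815 + 0.338721/(1.815 × 1.9877) = 1.815 + 0.093889 = 1.90889 m along the plane.
The resultant acts 0.715 + 0.093889 = 0.808889 m (along the plate) below the hinge at the top edge, so the moment about the hinge is M = F × 0.808889 = 36.2761 × 0.808889 = 29.3433 kN·m.

M ≈ 29.34 kN·m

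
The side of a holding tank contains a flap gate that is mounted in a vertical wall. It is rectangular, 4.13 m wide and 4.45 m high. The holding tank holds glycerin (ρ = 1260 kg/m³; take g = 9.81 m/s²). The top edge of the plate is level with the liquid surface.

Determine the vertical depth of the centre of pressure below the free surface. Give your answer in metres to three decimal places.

h_p = 2.967 m

γ = ρg = 1260 × 9.81 / 1000 = 12.3606 kN/m³.
The centroid lies 4.45/2 = 2.225 m below the top edge, so the centroid depth is h_c = 2.225 m.
A = 4.13 × 4.45 = 18.3785 m².
Resultant F = γ·h_c·A = 12.3606 × 2.225 × 18.3785 = 505.452 kN.
I_c = b·h³/12 = 4.13 × 4.45³/12 = 30.3284 m⁴.
Centre of pressure: y_p = y_c + I_c/(y_c·A) = 2.225 + 30.3284/(2.225 × 18.3785) = 2.225 + 0.741668 = 2.96667 m along the plane.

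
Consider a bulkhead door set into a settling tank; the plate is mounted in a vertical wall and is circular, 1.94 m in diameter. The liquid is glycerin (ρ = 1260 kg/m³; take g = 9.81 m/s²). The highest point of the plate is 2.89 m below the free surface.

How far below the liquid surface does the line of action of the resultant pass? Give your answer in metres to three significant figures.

h_p = 3.92 m

γ = ρg = 1260 × 9.81 / 1000 = 12.3606 kN/m³.
The centroid is at the centre, 0.97 m below the top of the plate, so the centroid depth is h_c = 2.89 + 0.97 = 3.86 m.
A = π(0.97)² = 2.95592 m².
Resultant F = γ·h_c·A = 12.3606 × 3.86 × 2.95592 = 141.033 kN.
I_c = πr⁴/4 = π × 0.97⁴/4 = 0.695307 m⁴.
Centre of pressure: y_p = y_c + I_c/(y_c·A) = 3.86 + 0.695307/(3.86 × 2.95592) = 3.86 + 0.0609392 = 3.92094 m along the plane.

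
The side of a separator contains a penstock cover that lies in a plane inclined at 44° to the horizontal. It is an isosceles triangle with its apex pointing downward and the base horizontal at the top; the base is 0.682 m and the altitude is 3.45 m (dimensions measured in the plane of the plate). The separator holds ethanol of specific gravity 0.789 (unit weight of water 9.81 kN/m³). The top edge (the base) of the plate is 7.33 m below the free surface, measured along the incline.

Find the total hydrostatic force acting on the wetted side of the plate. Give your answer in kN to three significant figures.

γ = 0.789 × 9.81 = 7.74009 kN/m³.
Let θ = 44° be the plate's angle to the horizontal; measure y along the incline from where the plane meets the free surface. Vertical depth h = y·sinθ with sinθ = 0.694658.
With the apex down, the centroid sits h/3 = 3.45/3 = 1.15 m below the base (the top edge), so y_c = 7.33 + 1.15 = 8.48 m and h_c = 8.48 × 0.694658 = 5.8907 m.
A = ½ × 0.682 × 3.45 = 1.17645 m².
Resultant F = γ·h_c·A = 7.74009 × 5.8907 × 1.17645 = 53.6397 kN.

F ≈ 53.6 kN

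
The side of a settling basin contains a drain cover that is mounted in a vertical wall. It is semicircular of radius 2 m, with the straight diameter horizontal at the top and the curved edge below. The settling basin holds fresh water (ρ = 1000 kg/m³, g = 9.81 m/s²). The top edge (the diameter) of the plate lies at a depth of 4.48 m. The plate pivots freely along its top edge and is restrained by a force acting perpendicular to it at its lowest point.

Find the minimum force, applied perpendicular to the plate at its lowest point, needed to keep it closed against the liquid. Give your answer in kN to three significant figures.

P ≈ 148 kN

γ = ρg = 1000 × 9.81 = 9810 N/m³ = 9.81 kN/m³.
The centroid of a semicircle lies 4r/(3π) = 0.848826 m from the diameter, here below the top edge, so the centroid depth is h_c = 4.48 + 0.848826 = 5.32883 m.
A = πr²/2 = π × 2²/2 = 6.28319 m².
Resultant F = γ·h_c·A = 9.81 × 5.32883 × 6.28319 = 328.459 kN.
I_c = (π/8 − 8/(9π))·r⁴ = 0.109757 × 2⁴ = 1.75611 m⁴.
Centre of pressure: y_p = y_c + I_c/(y_c·A) = 5.32883 + 1.75611/(5.32883 × 6.28319) = 5.32883 + 0.0524493 = 5.38128 m along the plane.
The resultant acts 0.848826 + 0.0524493 = 0.901275 m (along the plate) below the hinge at the top edge, so the moment about the hinge is M = F × 0.901275 = 328.459 × 0.901275 = 296.032 kN·m.
A normal force at the bottom, 2 m from the hinge, must supply this moment: P = 296.032/2 = 148.016 kN.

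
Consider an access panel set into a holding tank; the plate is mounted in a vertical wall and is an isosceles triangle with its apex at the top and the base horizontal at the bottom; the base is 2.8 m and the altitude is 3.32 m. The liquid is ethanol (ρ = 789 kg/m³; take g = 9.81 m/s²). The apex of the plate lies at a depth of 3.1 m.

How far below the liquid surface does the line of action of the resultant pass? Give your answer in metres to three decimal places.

h_p = 5.429 m

γ = ρg = 789 × 9.81 / 1000 = 7.74009 kN/m³.
With the apex up, the centroid sits 2h/3 = 2 × 3.32/3 = 2.21333 m below the apex, so the centroid depth is h_c = 3.1 + 2.21333 = 5.31333 m.
A = ½ × 2.8 × 3.32 = 4.648 m².
Resultant F = γ·h_c·A = 7.74009 × 5.31333 × 4.648 = 191.152 kN.
I_c = b·h³/36 = 2.8 × 3.32³/36 = 2.84623 m⁴.
Centre of pressure: y_p = y_c + I_c/(y_c·A) = 5.31333 + 2.84623/(5.31333 × 4.648) = 5.31333 + 0.115249 = 5.42858 m along the plane.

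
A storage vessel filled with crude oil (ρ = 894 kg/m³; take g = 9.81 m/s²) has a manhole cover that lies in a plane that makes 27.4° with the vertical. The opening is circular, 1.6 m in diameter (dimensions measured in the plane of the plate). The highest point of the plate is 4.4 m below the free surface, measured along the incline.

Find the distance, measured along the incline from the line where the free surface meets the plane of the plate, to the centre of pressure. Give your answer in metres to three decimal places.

y_p = 5.231 m

γ = ρg = 894 × 9.81 / 1000 = 8.77014 kN/m³.
The plate makes 27.4° with the vertical, i.e. θ = 90° − 27.4° = 62.6° to the horizontal. Measuring y along the incline from the free-surface line, vertical depth h = y·sinθ with sinθ = 0.887815.
The centroid is at the centre, 0.8 m below the top of the plate, so y_c = 4.4 + 0.8 = 5.2 m and h_c = 5.2 × 0.887815 = 4.61664 m.
A = π(0.8)² = 2.01062 m².
Resultant F = γ·h_c·A = 8.77014 × 4.61664 × 2.01062 = 81.4071 kN.
I_c = πr⁴/4 = π × 0.8⁴/4 = 0.321699 m⁴.
Centre of pressure: y_p = y_c + I_c/(y_c·A) = 5.2 + 0.321699/(5.2 × 2.01062) = 5.2 + 0.0307692 = 5.23077 m along the plane.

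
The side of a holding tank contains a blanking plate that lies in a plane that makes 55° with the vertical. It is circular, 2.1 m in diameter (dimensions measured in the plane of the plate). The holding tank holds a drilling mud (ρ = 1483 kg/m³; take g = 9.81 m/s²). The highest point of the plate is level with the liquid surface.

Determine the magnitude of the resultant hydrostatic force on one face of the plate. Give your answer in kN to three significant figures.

γ = ρg = 1483 × 9.81 / 1000 = 14.54823 kN/m³.
The plate makes 55° with the vertical, i.e. θ = 90° − 55° = 35° to the horizontal. Measuring y along the incline from the free-surface line, vertical depth h = y·sinθ with sinθ = 0.573576.
The centroid is at the centre, 1.05 m below the top of the plate, so y_c = 1.05 m and h_c = 1.05 × 0.573576 = 0.602255 m.
A = π(1.05)² = 3.46361 m².
Resultant F = γ·h_c·A = 14.54823 × 0.602255 × 3.46361 = 30.3473 kN.

F ≈ 30.3 kN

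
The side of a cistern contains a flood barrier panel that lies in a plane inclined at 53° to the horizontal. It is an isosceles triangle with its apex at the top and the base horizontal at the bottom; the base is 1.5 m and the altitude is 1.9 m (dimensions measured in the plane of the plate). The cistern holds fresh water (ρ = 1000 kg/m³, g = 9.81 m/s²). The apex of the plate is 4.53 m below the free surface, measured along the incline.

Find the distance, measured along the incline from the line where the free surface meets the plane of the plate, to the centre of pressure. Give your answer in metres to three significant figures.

y_p = 5.83 m

γ = ρg = 1000 × 9.81 = 9810 N/m³ = 9.81 kN/m³.
Let θ = 53° be the plate's angle to the horizontal; measure y along the incline from where the plane meets the free surface. Vertical depth h = y·sinθ with sinθ = 0.798636.
With the apex up, the centroid sits 2h/3 = 2 × 1.9/3 = 1.26667 m below the apex, so y_c = 4.53 + 1.26667 = 5.79667 m and h_c = 5.79667 × 0.798636 = 4.62943 m.
A = ½ × 1.5 × 1.9 = 1.425 m².
Resultant F = γ·h_c·A = 9.81 × 4.62943 × 1.425 = 64.716 kN.
I_c = b·h³/36 = 1.5 × 1.9³/36 = 0.285792 m⁴.
Centre of pressure: y_p = y_c + I_c/(y_c·A) = 5.79667 + 0.285792/(5.79667 × 1.425) = 5.79667 + 0.0345984 = 5.83127 m along the plane.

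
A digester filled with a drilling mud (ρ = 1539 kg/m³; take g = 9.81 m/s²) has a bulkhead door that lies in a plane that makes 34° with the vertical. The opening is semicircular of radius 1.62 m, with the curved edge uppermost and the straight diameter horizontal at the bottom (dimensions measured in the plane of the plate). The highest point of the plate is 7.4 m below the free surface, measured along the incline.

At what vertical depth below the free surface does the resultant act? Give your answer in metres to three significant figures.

γ = ρg = 1539 × 9.81 / 1000 = 15.09759 kN/m³.
The plate makes 34° with the vertical, i.e. θ = 90° − 34° = 56° to the horizontal. Measuring y along the incline from the free-surface line, vertical depth h = y·sinθ with sinθ = 0.829038.
The centroid lies 4r/(3π) = 0.687549 m above the diameter, so r − 4r/(3π) = 1.62 − 0.687549 = 0.932451 m below the topmost point, so y_c = 7.4 + 0.932451 = 8.33245 m and h_c = 8.33245 × 0.829038 = 6.90792 m.
A = πr²/2 = π × 1.62²/2 = 4.1224 m².
Resultant F = γ·h_c·A = 15.09759 × 6.90792 × 4.1224 = 429.937 kN.
I_c = (π/8 − 8/(9π))·r⁴ = 0.109757 × 1.62⁴ = 0.755949 m⁴.
Centre of pressure: y_p = y_c + I_c/(y_c·A) = 8.33245 + 0.755949/(8.33245 × 4.1224) = 8.33245 + 0.0220074 = 8.35446 m along the plane.
Vertically, h_p = y_p·sinθ = 8.35446 × 0.829038 = 6.92616 m.

h_p = 6.93 m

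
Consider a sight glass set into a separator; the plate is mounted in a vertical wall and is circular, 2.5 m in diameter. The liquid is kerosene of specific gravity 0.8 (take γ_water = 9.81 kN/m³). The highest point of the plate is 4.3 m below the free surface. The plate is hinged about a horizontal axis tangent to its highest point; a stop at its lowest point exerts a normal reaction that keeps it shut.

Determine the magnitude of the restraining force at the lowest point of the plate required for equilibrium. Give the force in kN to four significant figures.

γ = 0.8 × 9.81 = 7.848 kN/m³.
The centroid is at the centre, 1.25 m below the top of the plate, so the centroid depth is h_c = 4.3 + 1.25 = 5.55 m.
A = π(1.25)² = 4.90874 m².
Resultant F = γ·h_c·A = 7.848 × 5.55 × 4.90874 = 213.807 kN.
I_c = πr⁴/4 = π × 1.25⁴/4 = 1.91748 m⁴.
Centre of pressure: y_p = y_c + I_c/(y_c·A) = 5.55 + 1.91748/(5.55 × 4.90874) = 5.55 + 0.070383 = 5.62038 m along the plane.
The resultant acts 1.25 + 0.070383 = 1.32038 m (along the plate) below the hinge at the top edge, so the moment about the hinge is M = F × 1.32038 = 213.807 × 1.32038 = 282.306 kN·m.
A normal force at the bottom, 2.5 m from the hinge, must supply this moment: P = 282.306/2.5 = 112.922 kN.

P ≈ 112.9 kN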